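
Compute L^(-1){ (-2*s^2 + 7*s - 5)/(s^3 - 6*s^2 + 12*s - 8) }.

t^2*exp(2*t)/2 - t*exp(2*t) - 2*exp(2*t)

Factor the denominator: s^3 - 6*s^2 + 12*s - 8 = (s - 2)^3.
Partial fraction decomposition gives [-2/(s - 2)] + [-1/(s - 2)^2] + [(s - 2)^(-3)].
Invert each term: -2/(s - 2) ↔ -2e^(2t); -1/(s - 2)^2 ↔ -t·e^(2t); 1/(s - 2)^3 ↔ (1/2)t^2·e^(2t).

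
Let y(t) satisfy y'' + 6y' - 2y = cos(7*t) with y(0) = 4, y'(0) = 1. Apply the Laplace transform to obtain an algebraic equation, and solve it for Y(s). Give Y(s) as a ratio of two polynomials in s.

Apply the Laplace transform to the equation.
With L{y''} = s^2 Y - s·y(0) - y'(0) and L{y'} = sY - y(0), with y(0) = 4, y'(0) = 1: the LHS transforms to (s^2 + 6*s - 2)Y - (4*s + 25).
The right side is L{cos(7*t)} = s/(s^2 + 49).
So (s^2 + 6*s - 2)Y = s/(s^2 + 49) + (4*s + 25).
Divide through and combine into a single rational function.

Y(s) = (4*s^3 + 25*s^2 + 197*s + 1225)/(s^4 + 6*s^3 + 47*s^2 + 294*s - 98)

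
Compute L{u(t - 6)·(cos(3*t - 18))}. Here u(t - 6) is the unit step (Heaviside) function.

By the second shifting theorem, L{u(t - c)·g(t - c)} = e^(-cs)·G(s) with c = 6 and G(s) = L{g(t)}.
L{cos(3t)} = s/(s^2 + 9).

s*exp(-6*s)/(s^2 + 9)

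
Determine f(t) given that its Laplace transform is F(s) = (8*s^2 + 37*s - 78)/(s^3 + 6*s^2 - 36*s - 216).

f(t) = t*exp(-6*t) + 3*exp(6*t) + 5*exp(-6*t)

Factor the denominator: s^3 + 6*s^2 - 36*s - 216 = (s - 6)*(s + 6)^2.
Partial fraction decomposition gives [5/(s + 6)] + [(s + 6)^(-2)] + [3/(s - 6)].
Invert each term: 5/(s + 6) ↔ 5e^(-6t); 1/(s + 6)^2 ↔ t·e^(-6t); 3/(s - 6) ↔ 3e^(6t).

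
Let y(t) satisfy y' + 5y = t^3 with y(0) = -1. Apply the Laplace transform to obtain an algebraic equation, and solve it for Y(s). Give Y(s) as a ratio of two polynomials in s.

Laplace-transform each side.
Using L{y'} = sY - y(0) = sY - (-1), the left side becomes (s + 5)Y - (-1).
The right side is L{t^3} = 6/s^4.
So (s + 5)Y = 6/s^4 + (-1).
Isolate Y and clear denominators.

Y(s) = (-s^4 + 6)/(s^5 + 5*s^4)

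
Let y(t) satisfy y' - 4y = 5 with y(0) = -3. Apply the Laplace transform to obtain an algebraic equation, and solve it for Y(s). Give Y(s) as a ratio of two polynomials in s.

Take the Laplace transform of both sides.
With L{y'} = sY - y(0) = sY - (-3): the LHS transforms to (s - 4)Y - (-3).
The right side is L{5} = 5/s.
So (s - 4)Y = 5/s + (-3).
Isolate Y and clear denominators.

Y(s) = (-3*s + 5)/(s^2 - 4*s)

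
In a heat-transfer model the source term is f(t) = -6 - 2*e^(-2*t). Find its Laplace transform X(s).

X(s) = -2/(s + 2) - 6/s

The transform is linear, so treat each term independently.
L{-6} = -6/s; (-2)·[L{e^(-2t)} = 1/(s + 2)].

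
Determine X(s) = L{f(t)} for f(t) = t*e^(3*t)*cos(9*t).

L{cos(9t)} = s/(s^2 + 81).
Multiplying by e^(3t) shifts s → s - 3, so L{e^(3*t)*cos(9*t)} = (s - 3)/((s - 3)^2 + 81).
Then apply L{t·g(t)} = -d/ds[G(s)] with G(s) = (s - 3)/((s - 3)^2 + 81):
differentiating 1 time and applying the sign gives (s - 12)*(s + 6)/(s^2 - 6*s + 90)^2.

X(s) = (s - 12)*(s + 6)/(s^2 - 6*s + 90)^2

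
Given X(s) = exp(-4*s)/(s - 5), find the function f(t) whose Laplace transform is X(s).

The factor e^(-4s) signals a time shift by c = 4 (second shifting theorem).
L{e^(5t)} = 1/(s - 5), so L^-1{1/(s - 5)} = exp(5*t).
Hence the inverse is u(t - 4) times that function evaluated at t - 4.

f(t) = Heaviside(t - 4)*(exp(5*t - 20))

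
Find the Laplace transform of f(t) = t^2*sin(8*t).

L{sin(8t)} = 8/(s^2 + 64).
Then apply L{t^2·g(t)} = (-1)^2 d^2/ds^2[H(s)] with H(s) = 8/(s^2 + 64):
differentiating 2 times and applying the sign gives 16*(3*s^2 - 64)/(s^2 + 64)^3.

16*(3*s^2 - 64)/(s^2 + 64)^3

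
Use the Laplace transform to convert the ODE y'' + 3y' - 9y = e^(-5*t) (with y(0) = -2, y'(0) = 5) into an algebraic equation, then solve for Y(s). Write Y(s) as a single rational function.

Y(s) = (-2*s^2 - 11*s - 4)/(s^3 + 8*s^2 + 6*s - 45)

Apply the Laplace transform to the equation.
Using L{y''} = s^2 Y - s·y(0) - y'(0) and L{y'} = sY - y(0), with y(0) = -2, y'(0) = 5, the left side becomes (s^2 + 3*s - 9)Y - (-2*s - 1).
The right side is L{e^(-5*t)} = 1/(s + 5).
So (s^2 + 3*s - 9)Y = 1/(s + 5) + (-2*s - 1).
Divide through and combine into a single rational function.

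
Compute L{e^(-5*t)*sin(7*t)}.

L{sin(7t)} = 7/(s^2 + 49).
By the first shifting theorem, multiplying by e^(-5t) replaces s with s + 5.

7/((s + 5)^2 + 49)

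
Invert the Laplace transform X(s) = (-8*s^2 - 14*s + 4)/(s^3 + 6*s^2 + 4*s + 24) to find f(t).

f(t) = 2*sin(2*t) - 3*cos(2*t) - 5*exp(-6*t)

Factor the denominator: s^3 + 6*s^2 + 4*s + 24 = (s + 6)*(s^2 + 4).
Partial fraction decomposition gives [-5/(s + 6)] + [-3*s/(s^2 + 4)] + [4/(s^2 + 4)].
Invert each term: -5/(s + 6) ↔ -5e^(-6t); -3·s/(s^2 + 4) ↔ -3cos(2t); 2·2/(s^2 + 4) ↔ 2sin(2t).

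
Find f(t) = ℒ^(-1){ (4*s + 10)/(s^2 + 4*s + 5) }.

f(t) = 2*exp(-2*t)*sin(t) + 4*exp(-2*t)*cos(t)

Complete the square in the denominator: s^2 + 4*s + 5 = (s + 2)^2 + 1^2.
Split the numerator to match: 4*s + 10 = 4·(s + 2) + 2·1.
Invert each term: 4·(s + 2)/((s + 2)^2 + 1) ↔ 4e^(-2t)cos(t); 2·1/((s + 2)^2 + 1) ↔ 2e^(-2t)sin(t).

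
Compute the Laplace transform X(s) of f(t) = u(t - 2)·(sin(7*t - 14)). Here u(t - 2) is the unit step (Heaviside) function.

X(s) = 7*exp(-2*s)/(s^2 + 49)

By the second shifting theorem, L{u(t - c)·g(t - c)} = e^(-cs)·G(s) with c = 2 and G(s) = L{g(t)}.
L{sin(7t)} = 7/(s^2 + 49).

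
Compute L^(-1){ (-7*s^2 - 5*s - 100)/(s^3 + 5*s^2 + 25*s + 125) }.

sin(5*t) - 2*cos(5*t) - 5*exp(-5*t)

Factor the denominator: s^3 + 5*s^2 + 25*s + 125 = (s + 5)*(s^2 + 25).
Partial fraction decomposition gives [-5/(s + 5)] + [-2*s/(s^2 + 25)] + [5/(s^2 + 25)].
Invert each term: -5/(s + 5) ↔ -5e^(-5t); -2·s/(s^2 + 25) ↔ -2cos(5t); 1·5/(s^2 + 25) ↔ sin(5t).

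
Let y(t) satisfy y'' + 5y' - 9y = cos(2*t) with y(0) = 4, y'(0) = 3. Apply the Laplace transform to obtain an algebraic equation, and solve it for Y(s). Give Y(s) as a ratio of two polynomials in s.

Take the Laplace transform of both sides.
Using L{y''} = s^2 Y - s·y(0) - y'(0) and L{y'} = sY - y(0), with y(0) = 4, y'(0) = 3, the left side becomes (s^2 + 5*s - 9)Y - (4*s + 23).
The right side is L{cos(2*t)} = s/(s^2 + 4).
So (s^2 + 5*s - 9)Y = s/(s^2 + 4) + (4*s + 23).
Solve for Y(s) and write it as one ratio of polynomials.

Y(s) = (4*s^3 + 23*s^2 + 17*s + 92)/(s^4 + 5*s^3 - 5*s^2 + 20*s - 36)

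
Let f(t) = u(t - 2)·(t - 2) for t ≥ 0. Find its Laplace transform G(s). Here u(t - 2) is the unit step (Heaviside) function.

By the second shifting theorem, L{u(t - c)·g(t - c)} = e^(-cs)·H(s) with c = 2 and H(s) = L{g(t)}.
L{t} = 1!/s^2 = 1/s^2.

G(s) = exp(-2*s)/s^2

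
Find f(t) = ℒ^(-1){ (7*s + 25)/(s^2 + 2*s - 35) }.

f(t) = 5*exp(5*t) + 2*exp(-7*t)

Factor the denominator: s^2 + 2*s - 35 = (s - 5)*(s + 7).
Partial fraction decomposition gives [2/(s + 7)] + [5/(s - 5)].
Invert each term: 2/(s + 7) ↔ 2e^(-7t); 5/(s - 5) ↔ 5e^(5t).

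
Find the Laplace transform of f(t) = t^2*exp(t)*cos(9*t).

2*(s - 1)*(s^2 - 2*s - 242)/(s^2 - 2*s + 82)^3

L{cos(9t)} = s/(s^2 + 81).
Multiplying by e^(t) shifts s → s - 1, so L{exp(t)*cos(9*t)} = (s - 1)/((s - 1)^2 + 81).
Then apply L{t^2·g(t)} = (-1)^2 d^2/ds^2[G(s)] with G(s) = (s - 1)/((s - 1)^2 + 81):
differentiating 2 times and applying the sign gives 2*(s - 1)*(s^2 - 2*s - 242)/(s^2 - 2*s + 82)^3.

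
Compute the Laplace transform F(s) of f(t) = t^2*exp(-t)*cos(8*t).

F(s) = 2*(s + 1)*(s^2 + 2*s - 191)/(s^2 + 2*s + 65)^3

L{cos(8t)} = s/(s^2 + 64).
Multiplying by e^(-t) shifts s → s + 1, so L{exp(-t)*cos(8*t)} = (s + 1)/((s + 1)^2 + 64).
Then apply L{t^2·g(t)} = (-1)^2 d^2/ds^2[G(s)] with G(s) = (s + 1)/((s + 1)^2 + 64):
differentiating 2 times and applying the sign gives 2*(s + 1)*(s^2 + 2*s - 191)/(s^2 + 2*s + 65)^3.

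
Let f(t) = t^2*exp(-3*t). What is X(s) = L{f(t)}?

L{e^(-3t)} = 1/(s + 3).
Then apply L{t^2·g(t)} = (-1)^2 d^2/ds^2[G(s)] with G(s) = 1/(s + 3):
differentiating 2 times and applying the sign gives 2/(s + 3)^3.

X(s) = 2/(s + 3)^3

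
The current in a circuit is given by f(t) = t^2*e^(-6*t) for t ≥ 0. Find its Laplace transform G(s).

L{e^(-6t)} = 1/(s + 6).
Then apply L{t^2·g(t)} = (-1)^2 d^2/ds^2[H(s)] with H(s) = 1/(s + 6):
differentiating 2 times and applying the sign gives 2/(s + 6)^3.

G(s) = 2/(s + 6)^3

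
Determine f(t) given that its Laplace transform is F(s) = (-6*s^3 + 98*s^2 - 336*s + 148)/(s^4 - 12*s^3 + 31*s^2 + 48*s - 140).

f(t) = 6*exp(7*t) - 4*exp(5*t) - 3*exp(2*t) - 5*exp(-2*t)

Factor the denominator: s^4 - 12*s^3 + 31*s^2 + 48*s - 140 = (s - 7)*(s - 5)*(s - 2)*(s + 2).
Partial fraction decomposition gives [-4/(s - 5)] + [-5/(s + 2)] + [6/(s - 7)] + [-3/(s - 2)].
Invert each term: -4/(s - 5) ↔ -4e^(5t); -5/(s + 2) ↔ -5e^(-2t); 6/(s - 7) ↔ 6e^(7t); -3/(s - 2) ↔ -3e^(2t).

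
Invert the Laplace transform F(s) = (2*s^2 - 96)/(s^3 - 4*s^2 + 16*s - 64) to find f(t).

Factor the denominator: s^3 - 4*s^2 + 16*s - 64 = (s - 4)*(s^2 + 16).
Partial fraction decomposition gives [-2/(s - 4)] + [4*s/(s^2 + 16)] + [16/(s^2 + 16)].
Invert each term: -2/(s - 4) ↔ -2e^(4t); 4·s/(s^2 + 16) ↔ 4cos(4t); 4·4/(s^2 + 16) ↔ 4sin(4t).

f(t) = -2*exp(4*t) + 4*sin(4*t) + 4*cos(4*t)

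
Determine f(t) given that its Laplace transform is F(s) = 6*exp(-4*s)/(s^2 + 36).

The factor e^(-4s) signals a time shift by c = 4 (second shifting theorem).
L{sin(6t)} = 6/(s^2 + 36), so L^-1{6/(s^2 + 36)} = sin(6*t).
Hence the inverse is u(t - 4) times that function evaluated at t - 4.

f(t) = Heaviside(t - 4)*(sin(6*t - 24))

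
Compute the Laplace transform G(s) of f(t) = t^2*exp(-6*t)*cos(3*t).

G(s) = 2*(s + 6)*(s^2 + 12*s + 9)/(s^2 + 12*s + 45)^3

L{cos(3t)} = s/(s^2 + 9).
Multiplying by e^(-6t) shifts s → s + 6, so L{exp(-6*t)*cos(3*t)} = (s + 6)/((s + 6)^2 + 9).
Then apply L{t^2·g(t)} = (-1)^2 d^2/ds^2[H(s)] with H(s) = (s + 6)/((s + 6)^2 + 9):
differentiating 2 times and applying the sign gives 2*(s + 6)*(s^2 + 12*s + 9)/(s^2 + 12*s + 45)^3.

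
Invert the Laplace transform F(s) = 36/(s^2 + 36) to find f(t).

f(t) = 6*sin(6*t)

Since L{sin(6t)} = 6/(s^2 + 36), the inverse is sin(6*t), scaled by 6.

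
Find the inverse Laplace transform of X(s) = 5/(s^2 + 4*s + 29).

Rewrite the denominator: s^2 + 4*s + 29 = (s + 2)^2 + 25.
The form in (s + 2) signals a first-shifting-theorem factor e^(-2t).
Since L{sin(5t)} = 5/(s^2 + 25), the inverse is exp(-2*t)*sin(5*t).

exp(-2*t)*sin(5*t)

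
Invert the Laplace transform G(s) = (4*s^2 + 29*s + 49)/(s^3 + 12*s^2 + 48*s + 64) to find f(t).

f(t) = -3*t^2*exp(-4*t)/2 - 3*t*exp(-4*t) + 4*exp(-4*t)

Factor the denominator: s^3 + 12*s^2 + 48*s + 64 = (s + 4)^3.
Partial fraction decomposition gives [4/(s + 4)] + [-3/(s + 4)^2] + [-3/(s + 4)^3].
Invert each term: 4/(s + 4) ↔ 4e^(-4t); -3/(s + 4)^2 ↔ -3t·e^(-4t); -3/(s + 4)^3 ↔ (-3/2)t^2·e^(-4t).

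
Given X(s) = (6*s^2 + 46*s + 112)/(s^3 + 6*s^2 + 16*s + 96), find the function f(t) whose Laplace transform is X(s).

Factor the denominator: s^3 + 6*s^2 + 16*s + 96 = (s + 6)*(s^2 + 16).
Partial fraction decomposition gives [1/(s + 6)] + [5*s/(s^2 + 16)] + [16/(s^2 + 16)].
Invert each term: 1/(s + 6) ↔ e^(-6t); 5·s/(s^2 + 16) ↔ 5cos(4t); 4·4/(s^2 + 16) ↔ 4sin(4t).

f(t) = 4*sin(4*t) + 5*cos(4*t) + exp(-6*t)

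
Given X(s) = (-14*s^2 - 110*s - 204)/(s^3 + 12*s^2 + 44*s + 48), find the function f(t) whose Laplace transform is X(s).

f(t) = -5*exp(-2*t) - 3*exp(-4*t) - 6*exp(-6*t)

Factor the denominator: s^3 + 12*s^2 + 44*s + 48 = (s + 2)*(s + 4)*(s + 6).
Partial fraction decomposition gives [-5/(s + 2)] + [-3/(s + 4)] + [-6/(s + 6)].
Invert each term: -5/(s + 2) ↔ -5e^(-2t); -3/(s + 4) ↔ -3e^(-4t); -6/(s + 6) ↔ -6e^(-6t).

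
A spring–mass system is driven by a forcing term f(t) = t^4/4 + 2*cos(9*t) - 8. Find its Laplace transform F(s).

The transform is linear, so treat each term independently.
(1/4)·[L{t^4} = 4!/s^5 = 24/s^5]; (2)·[L{cos(9t)} = s/(s^2 + 81)]; L{-8} = -8/s.

F(s) = 2*s/(s^2 + 81) - 8/s + 6/s^5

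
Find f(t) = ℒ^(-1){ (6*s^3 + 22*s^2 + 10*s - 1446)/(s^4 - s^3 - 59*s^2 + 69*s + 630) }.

Factor the denominator: s^4 - s^3 - 59*s^2 + 69*s + 630 = (s - 6)*(s - 5)*(s + 3)*(s + 7).
Partial fraction decomposition gives [-5/(s + 3)] + [6/(s - 6)] + [1/(s - 5)] + [4/(s + 7)].
Invert each term: -5/(s + 3) ↔ -5e^(-3t); 6/(s - 6) ↔ 6e^(6t); 1/(s - 5) ↔ e^(5t); 4/(s + 7) ↔ 4e^(-7t).

f(t) = 6*exp(6*t) + exp(5*t) - 5*exp(-3*t) + 4*exp(-7*t)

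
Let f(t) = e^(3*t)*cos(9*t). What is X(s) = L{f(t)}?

X(s) = (s - 3)/((s - 3)^2 + 81)

L{cos(9t)} = s/(s^2 + 81).
By the first shifting theorem, multiplying by e^(3t) replaces s with s - 3.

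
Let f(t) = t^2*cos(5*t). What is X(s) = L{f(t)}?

L{cos(5t)} = s/(s^2 + 25).
Then apply L{t^2·g(t)} = (-1)^2 d^2/ds^2[G(s)] with G(s) = s/(s^2 + 25):
differentiating 2 times and applying the sign gives 2*s*(s^2 - 75)/(s^2 + 25)^3.

X(s) = 2*s*(s^2 - 75)/(s^2 + 25)^3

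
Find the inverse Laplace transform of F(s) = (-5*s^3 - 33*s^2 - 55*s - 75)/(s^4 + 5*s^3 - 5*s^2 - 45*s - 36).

Factor the denominator: s^4 + 5*s^3 - 5*s^2 - 45*s - 36 = (s - 3)*(s + 1)*(s + 3)*(s + 4).
Partial fraction decomposition gives [-6/(s + 3)] + [2/(s + 1)] + [-4/(s - 3)] + [3/(s + 4)].
Invert each term: -6/(s + 3) ↔ -6e^(-3t); 2/(s + 1) ↔ 2e^(-t); -4/(s - 3) ↔ -4e^(3t); 3/(s + 4) ↔ 3e^(-4t).

-4*exp(3*t) + 2*exp(-t) - 6*exp(-3*t) + 3*exp(-4*t)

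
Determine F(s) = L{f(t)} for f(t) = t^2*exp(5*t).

L{e^(5t)} = 1/(s - 5).
Then apply L{t^2·g(t)} = (-1)^2 d^2/ds^2[G(s)] with G(s) = 1/(s - 5):
differentiating 2 times and applying the sign gives 2/(s - 5)^3.

F(s) = 2/(s - 5)^3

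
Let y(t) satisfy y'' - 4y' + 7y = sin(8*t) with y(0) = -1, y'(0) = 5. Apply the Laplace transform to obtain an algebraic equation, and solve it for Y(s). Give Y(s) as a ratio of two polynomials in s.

Y(s) = (-s^3 + 9*s^2 - 64*s + 584)/(s^4 - 4*s^3 + 71*s^2 - 256*s + 448)

Laplace-transform each side.
With L{y''} = s^2 Y - s·y(0) - y'(0) and L{y'} = sY - y(0), with y(0) = -1, y'(0) = 5: the LHS transforms to (s^2 - 4*s + 7)Y - (-s + 9).
The right side is L{sin(8*t)} = 8/(s^2 + 64).
So (s^2 - 4*s + 7)Y = 8/(s^2 + 64) + (-s + 9).
Solve for Y(s) and write it as one ratio of polynomials.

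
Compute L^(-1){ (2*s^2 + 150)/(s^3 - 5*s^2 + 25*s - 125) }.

Factor the denominator: s^3 - 5*s^2 + 25*s - 125 = (s - 5)*(s^2 + 25).
Partial fraction decomposition gives [4/(s - 5)] + [-2*s/(s^2 + 25)] + [-10/(s^2 + 25)].
Invert each term: 4/(s - 5) ↔ 4e^(5t); -2·s/(s^2 + 25) ↔ -2cos(5t); -2·5/(s^2 + 25) ↔ -2sin(5t).

4*exp(5*t) - 2*sin(5*t) - 2*cos(5*t)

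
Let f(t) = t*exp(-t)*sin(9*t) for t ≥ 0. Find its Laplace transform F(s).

F(s) = 18*(s + 1)/(s^2 + 2*s + 82)^2

L{sin(9t)} = 9/(s^2 + 81).
Multiplying by e^(-t) shifts s → s + 1, so L{exp(-t)*sin(9*t)} = 9/((s + 1)^2 + 81).
Then apply L{t·g(t)} = -d/ds[G(s)] with G(s) = 9/((s + 1)^2 + 81):
differentiating 1 time and applying the sign gives 18*(s + 1)/(s^2 + 2*s + 82)^2.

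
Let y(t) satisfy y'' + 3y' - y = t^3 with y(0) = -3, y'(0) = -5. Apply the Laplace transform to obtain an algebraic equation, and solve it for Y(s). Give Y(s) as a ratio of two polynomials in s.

Y(s) = (-3*s^5 - 14*s^4 + 6)/(s^6 + 3*s^5 - s^4)

Apply the Laplace transform to the equation.
The derivative rules (L{y''} = s^2 Y - s·y(0) - y'(0) and L{y'} = sY - y(0), with y(0) = -3, y'(0) = -5) turn the left side into (s^2 + 3*s - 1)Y - (-3*s - 14).
The right side is L{t^3} = 6/s^4.
So (s^2 + 3*s - 1)Y = 6/s^4 + (-3*s - 14).
Divide through and combine into a single rational function.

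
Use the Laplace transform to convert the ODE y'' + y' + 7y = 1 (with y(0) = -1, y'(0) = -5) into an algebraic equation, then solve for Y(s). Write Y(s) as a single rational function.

Take the Laplace transform of both sides.
Using L{y''} = s^2 Y - s·y(0) - y'(0) and L{y'} = sY - y(0), with y(0) = -1, y'(0) = -5, the left side becomes (s^2 + s + 7)Y - (-s - 6).
The right side is L{1} = 1/s.
So (s^2 + s + 7)Y = 1/s + (-s - 6).
Isolate Y and clear denominators.

Y(s) = (-s^2 - 6*s + 1)/(s^3 + s^2 + 7*s)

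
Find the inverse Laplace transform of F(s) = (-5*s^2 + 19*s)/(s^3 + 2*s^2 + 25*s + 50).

5*sin(5*t) - 3*cos(5*t) - 2*exp(-2*t)

Factor the denominator: s^3 + 2*s^2 + 25*s + 50 = (s + 2)*(s^2 + 25).
Partial fraction decomposition gives [-2/(s + 2)] + [-3*s/(s^2 + 25)] + [25/(s^2 + 25)].
Invert each term: -2/(s + 2) ↔ -2e^(-2t); -3·s/(s^2 + 25) ↔ -3cos(5t); 5·5/(s^2 + 25) ↔ 5sin(5t).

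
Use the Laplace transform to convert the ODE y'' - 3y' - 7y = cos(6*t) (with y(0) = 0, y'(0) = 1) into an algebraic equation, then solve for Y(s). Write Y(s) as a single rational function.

Y(s) = (s^2 + s + 36)/(s^4 - 3*s^3 + 29*s^2 - 108*s - 252)

Apply the Laplace transform to the equation.
The derivative rules (L{y''} = s^2 Y - s·y(0) - y'(0) and L{y'} = sY - y(0), with y(0) = 0, y'(0) = 1) turn the left side into (s^2 - 3*s - 7)Y - (1).
The right side is L{cos(6*t)} = s/(s^2 + 36).
So (s^2 - 3*s - 7)Y = s/(s^2 + 36) + (1).
Solve for Y(s) and write it as one ratio of polynomials.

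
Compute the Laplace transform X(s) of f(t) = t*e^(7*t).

L{e^(7t)} = 1/(s - 7).
Then apply L{t·g(t)} = -d/ds[G(s)] with G(s) = 1/(s - 7):
differentiating 1 time and applying the sign gives (s - 7)^(-2).

X(s) = (s - 7)^(-2)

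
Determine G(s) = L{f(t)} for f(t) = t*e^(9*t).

L{e^(9t)} = 1/(s - 9).
Then apply L{t·g(t)} = -d/ds[H(s)] with H(s) = 1/(s - 9):
differentiating 1 time and applying the sign gives (s - 9)^(-2).

G(s) = (s - 9)^(-2)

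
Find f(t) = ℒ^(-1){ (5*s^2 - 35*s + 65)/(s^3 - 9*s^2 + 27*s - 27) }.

Factor the denominator: s^3 - 9*s^2 + 27*s - 27 = (s - 3)^3.
Partial fraction decomposition gives [5/(s - 3)] + [-5/(s - 3)^2] + [5/(s - 3)^3].
Invert each term: 5/(s - 3) ↔ 5e^(3t); -5/(s - 3)^2 ↔ -5t·e^(3t); 5/(s - 3)^3 ↔ (5/2)t^2·e^(3t).

f(t) = 5*t^2*exp(3*t)/2 - 5*t*exp(3*t) + 5*exp(3*t)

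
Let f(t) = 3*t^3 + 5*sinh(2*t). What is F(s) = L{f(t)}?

The transform is linear, so treat each term independently.
(5)·[L{sinh(2t)} = 2/(s^2 - 4)]; (3)·[L{t^3} = 3!/s^4 = 6/s^4].

F(s) = 10/(s^2 - 4) + 18/s^4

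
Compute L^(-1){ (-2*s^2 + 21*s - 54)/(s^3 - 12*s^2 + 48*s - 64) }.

Factor the denominator: s^3 - 12*s^2 + 48*s - 64 = (s - 4)^3.
Partial fraction decomposition gives [-2/(s - 4)] + [5/(s - 4)^2] + [-2/(s - 4)^3].
Invert each term: -2/(s - 4) ↔ -2e^(4t); 5/(s - 4)^2 ↔ 5t·e^(4t); -2/(s - 4)^3 ↔ (-1)t^2·e^(4t).

-t^2*exp(4*t) + 5*t*exp(4*t) - 2*exp(4*t)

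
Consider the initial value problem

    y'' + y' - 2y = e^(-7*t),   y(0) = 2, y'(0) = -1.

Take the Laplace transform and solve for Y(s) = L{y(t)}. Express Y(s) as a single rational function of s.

Laplace-transform each side.
Using L{y''} = s^2 Y - s·y(0) - y'(0) and L{y'} = sY - y(0), with y(0) = 2, y'(0) = -1, the left side becomes (s^2 + s - 2)Y - (2*s + 1).
The right side is L{e^(-7*t)} = 1/(s + 7).
So (s^2 + s - 2)Y = 1/(s + 7) + (2*s + 1).
Divide through and combine into a single rational function.

Y(s) = (2*s^2 + 15*s + 8)/(s^3 + 8*s^2 + 5*s - 14)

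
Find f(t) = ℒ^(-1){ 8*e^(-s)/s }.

f(t) = Heaviside(t - 1)*(8)

The factor e^(-s) signals a time shift by c = 1 (second shifting theorem).
L{8} = 8/s, so L^-1{8/s} = 8.
Hence the inverse is u(t - 1) times that function evaluated at t - 1.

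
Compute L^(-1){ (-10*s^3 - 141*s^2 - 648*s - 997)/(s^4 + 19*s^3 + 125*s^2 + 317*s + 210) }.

Factor the denominator: s^4 + 19*s^3 + 125*s^2 + 317*s + 210 = (s + 1)*(s + 5)*(s + 6)*(s + 7).
Partial fraction decomposition gives [-5/(s + 7)] + [-5/(s + 6)] + [4/(s + 5)] + [-4/(s + 1)].
Invert each term: -5/(s + 7) ↔ -5e^(-7t); -5/(s + 6) ↔ -5e^(-6t); 4/(s + 5) ↔ 4e^(-5t); -4/(s + 1) ↔ -4e^(-t).

-4*exp(-t) + 4*exp(-5*t) - 5*exp(-6*t) - 5*exp(-7*t)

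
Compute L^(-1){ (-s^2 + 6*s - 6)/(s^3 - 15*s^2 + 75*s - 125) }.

Factor the denominator: s^3 - 15*s^2 + 75*s - 125 = (s - 5)^3.
Partial fraction decomposition gives [-1/(s - 5)] + [-4/(s - 5)^2] + [-1/(s - 5)^3].
Invert each term: -1/(s - 5) ↔ -e^(5t); -4/(s - 5)^2 ↔ -4t·e^(5t); -1/(s - 5)^3 ↔ (-1/2)t^2·e^(5t).

-t^2*exp(5*t)/2 - 4*t*exp(5*t) - exp(5*t)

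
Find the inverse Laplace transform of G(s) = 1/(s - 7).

exp(7*t)

Since L{e^(7t)} = 1/(s - 7), the inverse is e^(7*t).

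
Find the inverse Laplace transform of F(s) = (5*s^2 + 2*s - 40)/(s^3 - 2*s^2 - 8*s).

Factor the denominator: s^3 - 2*s^2 - 8*s = s*(s - 4)*(s + 2).
Partial fraction decomposition gives [-2/(s + 2)] + [5/s] + [2/(s - 4)].
Invert each term: -2/(s + 2) ↔ -2e^(-2t); 5/(s - 0) ↔ 5e^(0t); 2/(s - 4) ↔ 2e^(4t).

2*exp(4*t) + 5 - 2*exp(-2*t)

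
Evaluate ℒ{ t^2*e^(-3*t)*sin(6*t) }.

L{sin(6t)} = 6/(s^2 + 36).
Multiplying by e^(-3t) shifts s → s + 3, so L{e^(-3*t)*sin(6*t)} = 6/((s + 3)^2 + 36).
Then apply L{t^2·g(t)} = (-1)^2 d^2/ds^2[H(s)] with H(s) = 6/((s + 3)^2 + 36):
differentiating 2 times and applying the sign gives 36*(s^2 + 6*s - 3)/(s^2 + 6*s + 45)^3.

36*(s^2 + 6*s - 3)/(s^2 + 6*s + 45)^3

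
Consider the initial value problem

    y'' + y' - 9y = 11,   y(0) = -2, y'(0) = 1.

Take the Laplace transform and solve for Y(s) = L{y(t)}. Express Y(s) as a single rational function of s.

Y(s) = (-2*s^2 - s + 11)/(s^3 + s^2 - 9*s)

Laplace-transform each side.
With L{y''} = s^2 Y - s·y(0) - y'(0) and L{y'} = sY - y(0), with y(0) = -2, y'(0) = 1: the LHS transforms to (s^2 + s - 9)Y - (-2*s - 1).
The right side is L{11} = 11/s.
So (s^2 + s - 9)Y = 11/s + (-2*s - 1).
Solve for Y(s) and write it as one ratio of polynomials.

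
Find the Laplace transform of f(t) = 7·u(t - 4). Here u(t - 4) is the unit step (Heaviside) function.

7*exp(-4*s)/s

By the second shifting theorem, L{u(t - c)·g(t - c)} = e^(-cs)·G(s) with c = 4 and G(s) = L{g(t)}.
L{7} = 7/s.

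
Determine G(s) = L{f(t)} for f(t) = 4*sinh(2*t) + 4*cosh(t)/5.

The transform is linear, so treat each term independently.
(4)·[L{sinh(2t)} = 2/(s^2 - 4)]; (4/5)·[L{cosh(t)} = s/(s^2 - 1)].

G(s) = 4*s/(5*(s^2 - 1)) + 8/(s^2 - 4)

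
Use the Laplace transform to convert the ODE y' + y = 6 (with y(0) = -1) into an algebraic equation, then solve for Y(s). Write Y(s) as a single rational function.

Y(s) = (-s + 6)/(s^2 + s)

Apply the Laplace transform to the equation.
Using L{y'} = sY - y(0) = sY - (-1), the left side becomes (s + 1)Y - (-1).
The right side is L{6} = 6/s.
So (s + 1)Y = 6/s + (-1).
Divide through and combine into a single rational function.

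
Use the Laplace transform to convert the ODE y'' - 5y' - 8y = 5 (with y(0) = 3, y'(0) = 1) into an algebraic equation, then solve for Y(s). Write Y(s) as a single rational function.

Apply the Laplace transform to the equation.
The derivative rules (L{y''} = s^2 Y - s·y(0) - y'(0) and L{y'} = sY - y(0), with y(0) = 3, y'(0) = 1) turn the left side into (s^2 - 5*s - 8)Y - (3*s - 14).
The right side is L{5} = 5/s.
So (s^2 - 5*s - 8)Y = 5/s + (3*s - 14).
Solve for Y(s) and write it as one ratio of polynomials.

Y(s) = (3*s^2 - 14*s + 5)/(s^3 - 5*s^2 - 8*s)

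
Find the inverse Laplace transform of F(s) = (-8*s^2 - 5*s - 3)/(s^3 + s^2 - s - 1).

Factor the denominator: s^3 + s^2 - s - 1 = (s - 1)*(s + 1)^2.
Partial fraction decomposition gives [-4/(s + 1)] + [3/(s + 1)^2] + [-4/(s - 1)].
Invert each term: -4/(s + 1) ↔ -4e^(-t); 3/(s + 1)^2 ↔ 3t·e^(-t); -4/(s - 1) ↔ -4e^(t).

3*t*exp(-t) - 4*exp(t) - 4*exp(-t)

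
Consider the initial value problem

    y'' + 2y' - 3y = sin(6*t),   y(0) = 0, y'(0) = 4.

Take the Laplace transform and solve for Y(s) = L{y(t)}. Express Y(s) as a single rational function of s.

Y(s) = (4*s^2 + 150)/(s^4 + 2*s^3 + 33*s^2 + 72*s - 108)

Laplace-transform each side.
With L{y''} = s^2 Y - s·y(0) - y'(0) and L{y'} = sY - y(0), with y(0) = 0, y'(0) = 4: the LHS transforms to (s^2 + 2*s - 3)Y - (4).
The right side is L{sin(6*t)} = 6/(s^2 + 36).
So (s^2 + 2*s - 3)Y = 6/(s^2 + 36) + (4).
Divide through and combine into a single rational function.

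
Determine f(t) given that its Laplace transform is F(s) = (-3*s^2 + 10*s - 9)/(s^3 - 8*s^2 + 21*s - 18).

Factor the denominator: s^3 - 8*s^2 + 21*s - 18 = (s - 3)^2*(s - 2).
Partial fraction decomposition gives [-2/(s - 3)] + [-6/(s - 3)^2] + [-1/(s - 2)].
Invert each term: -2/(s - 3) ↔ -2e^(3t); -6/(s - 3)^2 ↔ -6t·e^(3t); -1/(s - 2) ↔ -e^(2t).

f(t) = -6*t*exp(3*t) - 2*exp(3*t) - exp(2*t)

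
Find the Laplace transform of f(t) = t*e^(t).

L{e^(t)} = 1/(s - 1).
Then apply L{t·g(t)} = -d/ds[H(s)] with H(s) = 1/(s - 1):
differentiating 1 time and applying the sign gives (s - 1)^(-2).

(s - 1)^(-2)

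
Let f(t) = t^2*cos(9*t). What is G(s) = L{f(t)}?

L{cos(9t)} = s/(s^2 + 81).
Then apply L{t^2·g(t)} = (-1)^2 d^2/ds^2[H(s)] with H(s) = s/(s^2 + 81):
differentiating 2 times and applying the sign gives 2*s*(s^2 - 243)/(s^2 + 81)^3.

G(s) = 2*s*(s^2 - 243)/(s^2 + 81)^3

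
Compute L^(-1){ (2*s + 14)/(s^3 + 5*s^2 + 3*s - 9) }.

-2*t*exp(-3*t) + exp(t) - exp(-3*t)

Factor the denominator: s^3 + 5*s^2 + 3*s - 9 = (s - 1)*(s + 3)^2.
Partial fraction decomposition gives [-1/(s + 3)] + [-2/(s + 3)^2] + [1/(s - 1)].
Invert each term: -1/(s + 3) ↔ -e^(-3t); -2/(s + 3)^2 ↔ -2t·e^(-3t); 1/(s - 1) ↔ e^(t).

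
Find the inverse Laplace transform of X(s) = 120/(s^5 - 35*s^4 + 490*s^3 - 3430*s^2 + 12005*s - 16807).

Rewrite the denominator: s^5 - 35*s^4 + 490*s^3 - 3430*s^2 + 12005*s - 16807 = (s - 7)^5.
The form in (s - 7) signals a first-shifting-theorem factor e^(7t).
Since L{t^4} = 4!/s^5 = 24/s^5, the inverse is t^4*exp(7*t), scaled by 5.

5*t^4*exp(7*t)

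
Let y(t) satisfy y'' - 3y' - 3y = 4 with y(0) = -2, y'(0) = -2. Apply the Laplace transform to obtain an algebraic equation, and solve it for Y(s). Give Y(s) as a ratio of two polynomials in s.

Y(s) = (-2*s^2 + 4*s + 4)/(s^3 - 3*s^2 - 3*s)

Transform both sides with L{·}.
The derivative rules (L{y''} = s^2 Y - s·y(0) - y'(0) and L{y'} = sY - y(0), with y(0) = -2, y'(0) = -2) turn the left side into (s^2 - 3*s - 3)Y - (-2*s + 4).
The right side is L{4} = 4/s.
So (s^2 - 3*s - 3)Y = 4/s + (-2*s + 4).
Divide through and combine into a single rational function.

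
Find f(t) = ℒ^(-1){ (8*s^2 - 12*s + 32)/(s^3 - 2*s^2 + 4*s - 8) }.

f(t) = 5*exp(2*t) - 3*sin(2*t) + 3*cos(2*t)

Factor the denominator: s^3 - 2*s^2 + 4*s - 8 = (s - 2)*(s^2 + 4).
Partial fraction decomposition gives [5/(s - 2)] + [3*s/(s^2 + 4)] + [-6/(s^2 + 4)].
Invert each term: 5/(s - 2) ↔ 5e^(2t); 3·s/(s^2 + 4) ↔ 3cos(2t); -3·2/(s^2 + 4) ↔ -3sin(2t).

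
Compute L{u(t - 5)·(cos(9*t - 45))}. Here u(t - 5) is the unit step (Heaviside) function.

s*exp(-5*s)/(s^2 + 81)

By the second shifting theorem, L{u(t - c)·g(t - c)} = e^(-cs)·H(s) with c = 5 and H(s) = L{g(t)}.
L{cos(9t)} = s/(s^2 + 81).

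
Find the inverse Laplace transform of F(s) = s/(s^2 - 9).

Since L{cosh(3t)} = s/(s^2 - 9), the inverse is cosh(3*t).

cosh(3*t)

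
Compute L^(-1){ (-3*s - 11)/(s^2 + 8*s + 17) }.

Complete the square in the denominator: s^2 + 8*s + 17 = (s + 4)^2 + 1^2.
Split the numerator to match: -3*s - 11 = -3·(s + 4) + 1·1.
Invert each term: -3·(s + 4)/((s + 4)^2 + 1) ↔ -3e^(-4t)cos(t); 1·1/((s + 4)^2 + 1) ↔ e^(-4t)sin(t).

exp(-4*t)*sin(t) - 3*exp(-4*t)*cos(t)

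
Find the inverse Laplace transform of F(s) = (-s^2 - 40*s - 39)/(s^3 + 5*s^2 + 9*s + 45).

Factor the denominator: s^3 + 5*s^2 + 9*s + 45 = (s + 5)*(s^2 + 9).
Partial fraction decomposition gives [4/(s + 5)] + [-5*s/(s^2 + 9)] + [-15/(s^2 + 9)].
Invert each term: 4/(s + 5) ↔ 4e^(-5t); -5·s/(s^2 + 9) ↔ -5cos(3t); -5·3/(s^2 + 9) ↔ -5sin(3t).

-5*sin(3*t) - 5*cos(3*t) + 4*exp(-5*t)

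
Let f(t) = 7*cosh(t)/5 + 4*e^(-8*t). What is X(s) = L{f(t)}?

The transform is linear, so treat each term independently.
(7/5)·[L{cosh(t)} = s/(s^2 - 1)]; (4)·[L{e^(-8t)} = 1/(s + 8)].

X(s) = 7*s/(5*(s^2 - 1)) + 4/(s + 8)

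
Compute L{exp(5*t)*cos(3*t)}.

(s - 5)/((s - 5)^2 + 9)

L{cos(3t)} = s/(s^2 + 9).
By the first shifting theorem, multiplying by e^(5t) replaces s with s - 5.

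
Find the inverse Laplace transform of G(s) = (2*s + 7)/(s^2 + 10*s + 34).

-exp(-5*t)*sin(3*t) + 2*exp(-5*t)*cos(3*t)

Complete the square in the denominator: s^2 + 10*s + 34 = (s + 5)^2 + 3^2.
Split the numerator to match: 2*s + 7 = 2·(s + 5) - 1·3.
Invert each term: 2·(s + 5)/((s + 5)^2 + 9) ↔ 2e^(-5t)cos(3t); -1·3/((s + 5)^2 + 9) ↔ -e^(-5t)sin(3t).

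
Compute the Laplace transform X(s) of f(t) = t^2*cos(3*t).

L{cos(3t)} = s/(s^2 + 9).
Then apply L{t^2·g(t)} = (-1)^2 d^2/ds^2[G(s)] with G(s) = s/(s^2 + 9):
differentiating 2 times and applying the sign gives 2*s*(s^2 - 27)/(s^2 + 9)^3.

X(s) = 2*s*(s^2 - 27)/(s^2 + 9)^3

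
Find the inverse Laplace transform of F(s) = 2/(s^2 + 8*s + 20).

exp(-4*t)*sin(2*t)

Rewrite the denominator: s^2 + 8*s + 20 = (s + 4)^2 + 4.
The form in (s + 4) signals a first-shifting-theorem factor e^(-4t).
Since L{sin(2t)} = 2/(s^2 + 4), the inverse is e^(-4*t)*sin(2*t).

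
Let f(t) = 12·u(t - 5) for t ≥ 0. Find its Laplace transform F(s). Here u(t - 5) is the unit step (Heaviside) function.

By the second shifting theorem, L{u(t - c)·g(t - c)} = e^(-cs)·G(s) with c = 5 and G(s) = L{g(t)}.
L{12} = 12/s.

F(s) = 12*exp(-5*s)/s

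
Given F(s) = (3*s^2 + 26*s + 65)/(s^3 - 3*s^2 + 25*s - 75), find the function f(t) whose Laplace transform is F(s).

Factor the denominator: s^3 - 3*s^2 + 25*s - 75 = (s - 3)*(s^2 + 25).
Partial fraction decomposition gives [5/(s - 3)] + [-2*s/(s^2 + 25)] + [20/(s^2 + 25)].
Invert each term: 5/(s - 3) ↔ 5e^(3t); -2·s/(s^2 + 25) ↔ -2cos(5t); 4·5/(s^2 + 25) ↔ 4sin(5t).

f(t) = 5*exp(3*t) + 4*sin(5*t) - 2*cos(5*t)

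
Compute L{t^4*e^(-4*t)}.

24/(s + 4)^5

L{t^4} = 4!/s^5 = 24/s^5.
By the first shifting theorem, multiplying by e^(-4t) replaces s with s + 4.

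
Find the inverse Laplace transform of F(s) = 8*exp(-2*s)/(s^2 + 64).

Heaviside(t - 2)*(sin(8*t - 16))

The factor e^(-2s) signals a time shift by c = 2 (second shifting theorem).
L{sin(8t)} = 8/(s^2 + 64), so L^-1{8/(s^2 + 64)} = sin(8*t).
Hence the inverse is u(t - 2) times that function evaluated at t - 2.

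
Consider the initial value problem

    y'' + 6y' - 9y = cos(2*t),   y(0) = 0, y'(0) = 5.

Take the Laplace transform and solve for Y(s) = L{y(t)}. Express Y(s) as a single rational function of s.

Take the Laplace transform of both sides.
Using L{y''} = s^2 Y - s·y(0) - y'(0) and L{y'} = sY - y(0), with y(0) = 0, y'(0) = 5, the left side becomes (s^2 + 6*s - 9)Y - (5).
The right side is L{cos(2*t)} = s/(s^2 + 4).
So (s^2 + 6*s - 9)Y = s/(s^2 + 4) + (5).
Solve for Y(s) and write it as one ratio of polynomials.

Y(s) = (5*s^2 + s + 20)/(s^4 + 6*s^3 - 5*s^2 + 24*s - 36)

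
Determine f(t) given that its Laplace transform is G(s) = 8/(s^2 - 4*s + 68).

Rewrite the denominator: s^2 - 4*s + 68 = (s - 2)^2 + 64.
The form in (s - 2) signals a first-shifting-theorem factor e^(2t).
Since L{sin(8t)} = 8/(s^2 + 64), the inverse is e^(2*t)*sin(8*t).

f(t) = exp(2*t)*sin(8*t)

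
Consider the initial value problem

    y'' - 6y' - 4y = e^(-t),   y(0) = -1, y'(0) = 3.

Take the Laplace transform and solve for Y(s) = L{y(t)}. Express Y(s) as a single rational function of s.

Apply the Laplace transform to the equation.
The derivative rules (L{y''} = s^2 Y - s·y(0) - y'(0) and L{y'} = sY - y(0), with y(0) = -1, y'(0) = 3) turn the left side into (s^2 - 6*s - 4)Y - (-s + 9).
The right side is L{e^(-t)} = 1/(s + 1).
So (s^2 - 6*s - 4)Y = 1/(s + 1) + (-s + 9).
Isolate Y and clear denominators.

Y(s) = (-s^2 + 8*s + 10)/(s^3 - 5*s^2 - 10*s - 4)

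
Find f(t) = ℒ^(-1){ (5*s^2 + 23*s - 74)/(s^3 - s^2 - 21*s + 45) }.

Factor the denominator: s^3 - s^2 - 21*s + 45 = (s - 3)^2*(s + 5).
Partial fraction decomposition gives [6/(s - 3)] + [5/(s - 3)^2] + [-1/(s + 5)].
Invert each term: 6/(s - 3) ↔ 6e^(3t); 5/(s - 3)^2 ↔ 5t·e^(3t); -1/(s + 5) ↔ -e^(-5t).

f(t) = 5*t*exp(3*t) + 6*exp(3*t) - exp(-5*t)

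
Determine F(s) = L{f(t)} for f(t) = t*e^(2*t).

F(s) = (s - 2)^(-2)

L{e^(2t)} = 1/(s - 2).
Then apply L{t·g(t)} = -d/ds[G(s)] with G(s) = 1/(s - 2):
differentiating 1 time and applying the sign gives (s - 2)^(-2).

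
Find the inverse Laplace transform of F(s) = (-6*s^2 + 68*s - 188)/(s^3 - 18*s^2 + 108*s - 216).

2*t^2*exp(6*t) - 4*t*exp(6*t) - 6*exp(6*t)

Factor the denominator: s^3 - 18*s^2 + 108*s - 216 = (s - 6)^3.
Partial fraction decomposition gives [-6/(s - 6)] + [-4/(s - 6)^2] + [4/(s - 6)^3].
Invert each term: -6/(s - 6) ↔ -6e^(6t); -4/(s - 6)^2 ↔ -4t·e^(6t); 4/(s - 6)^3 ↔ (2)t^2·e^(6t).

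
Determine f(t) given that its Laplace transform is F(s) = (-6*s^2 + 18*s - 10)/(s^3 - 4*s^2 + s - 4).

Factor the denominator: s^3 - 4*s^2 + s - 4 = (s - 4)*(s^2 + 1).
Partial fraction decomposition gives [-2/(s - 4)] + [-4*s/(s^2 + 1)] + [2/(s^2 + 1)].
Invert each term: -2/(s - 4) ↔ -2e^(4t); -4·s/(s^2 + 1) ↔ -4cos(t); 2·1/(s^2 + 1) ↔ 2sin(t).

f(t) = -2*exp(4*t) + 2*sin(t) - 4*cos(t)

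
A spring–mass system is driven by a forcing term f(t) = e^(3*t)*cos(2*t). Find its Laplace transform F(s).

F(s) = (s - 3)/((s - 3)^2 + 4)

L{cos(2t)} = s/(s^2 + 4).
By the first shifting theorem, multiplying by e^(3t) replaces s with s - 3.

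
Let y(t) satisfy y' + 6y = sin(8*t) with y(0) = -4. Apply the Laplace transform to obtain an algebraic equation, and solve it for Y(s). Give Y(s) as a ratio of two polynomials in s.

Y(s) = (-4*s^2 - 248)/(s^3 + 6*s^2 + 64*s + 384)

Apply the Laplace transform to the equation.
With L{y'} = sY - y(0) = sY - (-4): the LHS transforms to (s + 6)Y - (-4).
The right side is L{sin(8*t)} = 8/(s^2 + 64).
So (s + 6)Y = 8/(s^2 + 64) + (-4).
Divide through and combine into a single rational function.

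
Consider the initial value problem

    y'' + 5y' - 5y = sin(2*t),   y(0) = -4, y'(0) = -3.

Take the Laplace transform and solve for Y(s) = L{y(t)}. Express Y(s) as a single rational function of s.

Laplace-transform each side.
With L{y''} = s^2 Y - s·y(0) - y'(0) and L{y'} = sY - y(0), with y(0) = -4, y'(0) = -3: the LHS transforms to (s^2 + 5*s - 5)Y - (-4*s - 23).
The right side is L{sin(2*t)} = 2/(s^2 + 4).
So (s^2 + 5*s - 5)Y = 2/(s^2 + 4) + (-4*s - 23).
Divide through and combine into a single rational function.

Y(s) = (-4*s^3 - 23*s^2 - 16*s - 90)/(s^4 + 5*s^3 - s^2 + 20*s - 20)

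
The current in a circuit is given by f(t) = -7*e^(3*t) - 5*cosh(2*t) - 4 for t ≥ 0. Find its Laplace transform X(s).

Apply the Laplace transform termwise.
(-5)·[L{cosh(2t)} = s/(s^2 - 4)]; L{-4} = -4/s; (-7)·[L{e^(3t)} = 1/(s - 3)].

X(s) = -5*s/(s^2 - 4) - 7/(s - 3) - 4/s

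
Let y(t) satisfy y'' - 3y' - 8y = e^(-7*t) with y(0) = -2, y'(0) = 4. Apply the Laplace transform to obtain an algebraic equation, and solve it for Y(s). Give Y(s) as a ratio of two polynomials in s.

Y(s) = (-2*s^2 - 4*s + 71)/(s^3 + 4*s^2 - 29*s - 56)

Laplace-transform each side.
Using L{y''} = s^2 Y - s·y(0) - y'(0) and L{y'} = sY - y(0), with y(0) = -2, y'(0) = 4, the left side becomes (s^2 - 3*s - 8)Y - (-2*s + 10).
The right side is L{e^(-7*t)} = 1/(s + 7).
So (s^2 - 3*s - 8)Y = 1/(s + 7) + (-2*s + 10).
Solve for Y(s) and write it as one ratio of polynomials.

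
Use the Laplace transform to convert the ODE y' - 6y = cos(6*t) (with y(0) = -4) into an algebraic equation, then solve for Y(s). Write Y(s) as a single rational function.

Y(s) = (-4*s^2 + s - 144)/(s^3 - 6*s^2 + 36*s - 216)

Take the Laplace transform of both sides.
With L{y'} = sY - y(0) = sY - (-4): the LHS transforms to (s - 6)Y - (-4).
The right side is L{cos(6*t)} = s/(s^2 + 36).
So (s - 6)Y = s/(s^2 + 36) + (-4).
Isolate Y and clear denominators.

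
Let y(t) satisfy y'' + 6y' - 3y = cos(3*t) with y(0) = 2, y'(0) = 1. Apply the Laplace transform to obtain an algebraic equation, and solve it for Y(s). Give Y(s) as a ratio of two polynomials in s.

Y(s) = (2*s^3 + 13*s^2 + 19*s + 117)/(s^4 + 6*s^3 + 6*s^2 + 54*s - 27)

Take the Laplace transform of both sides.
Using L{y''} = s^2 Y - s·y(0) - y'(0) and L{y'} = sY - y(0), with y(0) = 2, y'(0) = 1, the left side becomes (s^2 + 6*s - 3)Y - (2*s + 13).
The right side is L{cos(3*t)} = s/(s^2 + 9).
So (s^2 + 6*s - 3)Y = s/(s^2 + 9) + (2*s + 13).
Divide through and combine into a single rational function.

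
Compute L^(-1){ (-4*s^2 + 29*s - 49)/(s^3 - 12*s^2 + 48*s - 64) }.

3*t^2*exp(4*t)/2 - 3*t*exp(4*t) - 4*exp(4*t)

Factor the denominator: s^3 - 12*s^2 + 48*s - 64 = (s - 4)^3.
Partial fraction decomposition gives [-4/(s - 4)] + [-3/(s - 4)^2] + [3/(s - 4)^3].
Invert each term: -4/(s - 4) ↔ -4e^(4t); -3/(s - 4)^2 ↔ -3t·e^(4t); 3/(s - 4)^3 ↔ (3/2)t^2·e^(4t).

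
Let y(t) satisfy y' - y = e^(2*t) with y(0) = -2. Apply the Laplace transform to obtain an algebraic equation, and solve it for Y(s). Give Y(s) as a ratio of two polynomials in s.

Y(s) = (-2*s + 5)/(s^2 - 3*s + 2)

Apply the Laplace transform to the equation.
With L{y'} = sY - y(0) = sY - (-2): the LHS transforms to (s - 1)Y - (-2).
The right side is L{e^(2*t)} = 1/(s - 2).
So (s - 1)Y = 1/(s - 2) + (-2).
Divide through and combine into a single rational function.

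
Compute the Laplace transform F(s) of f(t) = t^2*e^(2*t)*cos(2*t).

F(s) = 2*(s - 2)*(s^2 - 4*s - 8)/(s^2 - 4*s + 8)^3

L{cos(2t)} = s/(s^2 + 4).
Multiplying by e^(2t) shifts s → s - 2, so L{e^(2*t)*cos(2*t)} = (s - 2)/((s - 2)^2 + 4).
Then apply L{t^2·g(t)} = (-1)^2 d^2/ds^2[G(s)] with G(s) = (s - 2)/((s - 2)^2 + 4):
differentiating 2 times and applying the sign gives 2*(s - 2)*(s^2 - 4*s - 8)/(s^2 - 4*s + 8)^3.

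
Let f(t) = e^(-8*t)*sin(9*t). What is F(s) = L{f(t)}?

L{sin(9t)} = 9/(s^2 + 81).
By the first shifting theorem, multiplying by e^(-8t) replaces s with s + 8.

F(s) = 9/((s + 8)^2 + 81)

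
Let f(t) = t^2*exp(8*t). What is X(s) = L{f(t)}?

X(s) = 2/(s - 8)^3

L{e^(8t)} = 1/(s - 8).
Then apply L{t^2·g(t)} = (-1)^2 d^2/ds^2[G(s)] with G(s) = 1/(s - 8):
differentiating 2 times and applying the sign gives 2/(s - 8)^3.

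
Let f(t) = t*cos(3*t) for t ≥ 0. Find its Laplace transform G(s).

G(s) = (s - 3)*(s + 3)/(s^2 + 9)^2

L{cos(3t)} = s/(s^2 + 9).
Then apply L{t·g(t)} = -d/ds[H(s)] with H(s) = s/(s^2 + 9):
differentiating 1 time and applying the sign gives (s - 3)*(s + 3)/(s^2 + 9)^2.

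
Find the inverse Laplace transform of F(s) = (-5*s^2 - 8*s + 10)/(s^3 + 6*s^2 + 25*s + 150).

2*sin(5*t) - 3*cos(5*t) - 2*exp(-6*t)

Factor the denominator: s^3 + 6*s^2 + 25*s + 150 = (s + 6)*(s^2 + 25).
Partial fraction decomposition gives [-2/(s + 6)] + [-3*s/(s^2 + 25)] + [10/(s^2 + 25)].
Invert each term: -2/(s + 6) ↔ -2e^(-6t); -3·s/(s^2 + 25) ↔ -3cos(5t); 2·5/(s^2 + 25) ↔ 2sin(5t).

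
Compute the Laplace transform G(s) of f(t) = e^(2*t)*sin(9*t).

L{sin(9t)} = 9/(s^2 + 81).
By the first shifting theorem, multiplying by e^(2t) replaces s with s - 2.

G(s) = 9/((s - 2)^2 + 81)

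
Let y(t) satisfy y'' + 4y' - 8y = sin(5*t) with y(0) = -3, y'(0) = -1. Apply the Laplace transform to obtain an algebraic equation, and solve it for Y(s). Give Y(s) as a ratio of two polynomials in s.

Apply the Laplace transform to the equation.
Using L{y''} = s^2 Y - s·y(0) - y'(0) and L{y'} = sY - y(0), with y(0) = -3, y'(0) = -1, the left side becomes (s^2 + 4*s - 8)Y - (-3*s - 13).
The right side is L{sin(5*t)} = 5/(s^2 + 25).
So (s^2 + 4*s - 8)Y = 5/(s^2 + 25) + (-3*s - 13).
Solve for Y(s) and write it as one ratio of polynomials.

Y(s) = (-3*s^3 - 13*s^2 - 75*s - 320)/(s^4 + 4*s^3 + 17*s^2 + 100*s - 200)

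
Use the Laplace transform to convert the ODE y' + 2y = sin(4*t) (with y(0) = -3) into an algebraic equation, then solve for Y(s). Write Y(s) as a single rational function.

Y(s) = (-3*s^2 - 44)/(s^3 + 2*s^2 + 16*s + 32)

Take the Laplace transform of both sides.
With L{y'} = sY - y(0) = sY - (-3): the LHS transforms to (s + 2)Y - (-3).
The right side is L{sin(4*t)} = 4/(s^2 + 16).
So (s + 2)Y = 4/(s^2 + 16) + (-3).
Isolate Y and clear denominators.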